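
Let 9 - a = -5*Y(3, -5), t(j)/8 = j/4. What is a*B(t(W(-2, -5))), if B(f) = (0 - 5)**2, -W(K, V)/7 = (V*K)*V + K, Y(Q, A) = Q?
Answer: 600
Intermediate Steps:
W(K, V) = -7*K - 7*K*V**2 (W(K, V) = -7*((V*K)*V + K) = -7*((K*V)*V + K) = -7*(K*V**2 + K) = -7*(K + K*V**2) = -7*K - 7*K*V**2)
t(j) = 2*j (t(j) = 8*(j/4) = 2*j)
a = 24 (a = 9 - (-5)*3 = 9 - 1*(-15) = 9 + 15 = 24)
B(f) = 25 (B(f) = (-5)**2 = 25)
a*B(t(W(-2, -5))) = 24*25 = 600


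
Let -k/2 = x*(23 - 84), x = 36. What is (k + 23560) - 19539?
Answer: 8413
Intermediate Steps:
k = 4392 (k = -72*(23 - 84) = -72*(-61) = -2*(-2196) = 4392)
(k + 23560) - 19539 = (4392 + 23560) - 19539 = 27952 - 19539 = 8413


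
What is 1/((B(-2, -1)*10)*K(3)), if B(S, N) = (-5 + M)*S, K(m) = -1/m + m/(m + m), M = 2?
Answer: ⅒ ≈ 0.10000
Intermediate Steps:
K(m) = ½ - 1/m (K(m) = -1/m + m/((2*m)) = -1/m + m*(1/(2*m)) = -1/m + ½ = ½ - 1/m)
B(S, N) = -3*S (B(S, N) = (-5 + 2)*S = -3*S)
1/((B(-2, -1)*10)*K(3)) = 1/((-3*(-2)*10)*((½)*(-2 + 3)/3)) = 1/((6*10)*((½)*(⅓)*1)) = 1/(60*(⅙)) = 1/10 = ⅒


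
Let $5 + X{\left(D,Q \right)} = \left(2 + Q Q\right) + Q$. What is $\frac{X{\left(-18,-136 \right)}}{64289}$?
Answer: $\frac{18357}{64289} \approx 0.28554$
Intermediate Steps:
$X{\left(D,Q \right)} = -3 + Q + Q^{2}$ ($X{\left(D,Q \right)} = -5 + \left(\left(2 + Q Q\right) + Q\right) = -5 + \left(\left(2 + Q^{2}\right) + Q\right) = -5 + \left(2 + Q + Q^{2}\right) = -3 + Q + Q^{2}$)
$\frac{X{\left(-18,-136 \right)}}{64289} = \frac{-3 - 136 + \left(-136\right)^{2}}{64289} = \left(-3 - 136 + 18496\right) \frac{1}{64289} = 18357 \cdot \frac{1}{64289} = \frac{18357}{64289}$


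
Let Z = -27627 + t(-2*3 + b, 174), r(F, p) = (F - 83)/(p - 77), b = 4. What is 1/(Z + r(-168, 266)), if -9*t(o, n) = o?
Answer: -189/5221712 ≈ -3.6195e-5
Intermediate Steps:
t(o, n) = -o/9
r(F, p) = (-83 + F)/(-77 + p)
Z = -248641/9 (Z = -27627 - (-2*3 + 4)/9 = -27627 - (-6 + 4)/9 = -27627 - ⅑*(-2) = -27627 + 2/9 = -248641/9 ≈ -27627.)
1/(Z + r(-168, 266)) = 1/(-248641/9 + (-83 - 168)/(-77 + 266)) = 1/(-248641/9 - 251/189) = 1/(-5221712/189) = -189/5221712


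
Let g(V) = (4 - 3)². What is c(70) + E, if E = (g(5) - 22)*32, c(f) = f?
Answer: -602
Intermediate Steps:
g(V) = 1 (g(V) = 1² = 1)
E = -672 (E = (1 - 22)*32 = -21*32 = -672)
c(70) + E = 70 - 672 = -602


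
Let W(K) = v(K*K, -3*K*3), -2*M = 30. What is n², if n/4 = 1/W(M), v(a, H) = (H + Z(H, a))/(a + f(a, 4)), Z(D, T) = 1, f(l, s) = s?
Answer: 52441/1156 ≈ 45.364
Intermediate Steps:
v(a, H) = (1 + H)/(4 + a) (v(a, H) = (H + 1)/(a + 4) = (1 + H)/(4 + a))
M = -15 (M = -½*30 = -15)
W(K) = (1 - 9*K)/(4 + K²) (W(K) = (1 - 3*K*3)/(4 + K*K) = (1 - 9*K)/(4 + K²))
n = 229/34 (n = 4/(((1 - 9*(-15))/(4 + (-15)²))) = 4/(((1 + 135)/(4 + 225))) = 4/((136/229)) = 4/(((1/229)*136)) = 4/(136/229) = 4*(229/136) = 229/34 ≈ 6.7353)
n² = (229/34)² = 52441/1156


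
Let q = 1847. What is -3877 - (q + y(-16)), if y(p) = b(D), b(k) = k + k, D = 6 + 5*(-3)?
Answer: -5706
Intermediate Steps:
D = -9 (D = 6 - 15 = -9)
b(k) = 2*k
y(p) = -18 (y(p) = 2*(-9) = -18)
-3877 - (q + y(-16)) = -3877 - (1847 - 18) = -3877 - 1*1829 = -3877 - 1829 = -5706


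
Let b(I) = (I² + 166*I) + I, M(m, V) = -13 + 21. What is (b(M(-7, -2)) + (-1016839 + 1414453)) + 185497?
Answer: 584511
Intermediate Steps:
M(m, V) = 8
b(I) = I² + 167*I
(b(M(-7, -2)) + (-1016839 + 1414453)) + 185497 = (8*(167 + 8) + (-1016839 + 1414453)) + 185497 = (8*175 + 397614) + 185497 = (1400 + 397614) + 185497 = 399014 + 185497 = 584511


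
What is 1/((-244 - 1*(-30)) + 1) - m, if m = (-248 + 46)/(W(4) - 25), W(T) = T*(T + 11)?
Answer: 42991/7455 ≈ 5.7667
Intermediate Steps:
W(T) = T*(11 + T)
m = -202/35 (m = (-248 + 46)/(4*(11 + 4) - 25) = -202/(4*15 - 25) = -202/(60 - 25) = -202/35 ≈ -5.7714)
1/((-244 - 1*(-30)) + 1) - m = 1/((-244 - 1*(-30)) + 1) - 1*(-202/35) = 1/((-244 + 30) + 1) + 202/35 = 1/(-214 + 1) + 202/35 = 1/(-213) + 202/35 = -1/213 + 202/35 = 42991/7455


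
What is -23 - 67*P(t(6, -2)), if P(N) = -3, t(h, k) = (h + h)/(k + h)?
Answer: 178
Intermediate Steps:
t(h, k) = 2*h/(h + k) (t(h, k) = (2*h)/(h + k) = 2*h/(h + k))
-23 - 67*P(t(6, -2)) = -23 - 67*(-3) = -23 + 201 = 178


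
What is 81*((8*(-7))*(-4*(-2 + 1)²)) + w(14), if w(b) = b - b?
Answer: 18144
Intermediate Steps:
w(b) = 0
81*((8*(-7))*(-4*(-2 + 1)²)) + w(14) = 81*((8*(-7))*(-4*(-2 + 1)²)) + 0 = 81*(-(-224)*(-1)²) + 0 = 81*(-(-224)) + 0 = 81*(-56*(-4)) + 0 = 81*224 + 0 = 18144 + 0 = 18144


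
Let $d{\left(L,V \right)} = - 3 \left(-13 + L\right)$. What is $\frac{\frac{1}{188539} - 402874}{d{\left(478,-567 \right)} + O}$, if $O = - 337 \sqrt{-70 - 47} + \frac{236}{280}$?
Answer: $\frac{3628626020505150}{98400364414313} - \frac{34207787860816500 i \sqrt{13}}{1279204737386069} \approx 36.876 - 96.418 i$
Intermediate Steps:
$O = \frac{59}{70} - 1011 i \sqrt{13}$ ($O = - 337 \sqrt{-117} + 236 \cdot \frac{1}{280} = - 337 \cdot 3 i \sqrt{13} + \frac{59}{70} = - 1011 i \sqrt{13} + \frac{59}{70} = \frac{59}{70} - 1011 i \sqrt{13} \approx 0.84286 - 3645.2 i$)
$d{\left(L,V \right)} = 39 - 3 L$
$\frac{\frac{1}{188539} - 402874}{d{\left(478,-567 \right)} + O} = \frac{\frac{1}{188539} - 402874}{\left(39 - 1434\right) + \left(\frac{59}{70} - 1011 i \sqrt{13}\right)} = - \frac{75957461085}{188539 \left(-1395 + \left(\frac{59}{70} - 1011 i \sqrt{13}\right)\right)} = - \frac{75957461085}{188539 \left(- \frac{97591}{70} - 1011 i \sqrt{13}\right)}$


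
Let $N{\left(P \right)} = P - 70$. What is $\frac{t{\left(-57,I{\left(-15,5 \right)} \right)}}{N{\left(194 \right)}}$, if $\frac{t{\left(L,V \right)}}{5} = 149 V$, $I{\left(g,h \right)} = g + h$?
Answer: $- \frac{3725}{62} \approx -60.081$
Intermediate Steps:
$N{\left(P \right)} = -70 + P$
$t{\left(L,V \right)} = 745 V$ ($t{\left(L,V \right)} = 5 \cdot 149 V = 745 V$)
$\frac{t{\left(-57,I{\left(-15,5 \right)} \right)}}{N{\left(194 \right)}} = \frac{745 \left(-15 + 5\right)}{-70 + 194} = \frac{745 \left(-10\right)}{124} = \left(-7450\right) \frac{1}{124} = - \frac{3725}{62}$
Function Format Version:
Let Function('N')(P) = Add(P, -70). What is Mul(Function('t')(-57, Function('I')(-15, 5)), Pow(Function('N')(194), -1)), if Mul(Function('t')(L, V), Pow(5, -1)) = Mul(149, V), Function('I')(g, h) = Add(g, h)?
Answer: Rational(-3725, 62) ≈ -60.081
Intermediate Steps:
Function('N')(P) = Add(-70, P)
Function('t')(L, V) = Mul(745, V) (Function('t')(L, V) = Mul(5, Mul(149, V)) = Mul(745, V))
Mul(Function('t')(-57, Function('I')(-15, 5)), Pow(Function('N')(194), -1)) = Mul(Mul(745, Add(-15, 5)), Pow(Add(-70, 194), -1)) = Mul(Mul(745, -10), Pow(124, -1)) = Mul(-7450, Rational(1, 124)) = Rational(-3725, 62)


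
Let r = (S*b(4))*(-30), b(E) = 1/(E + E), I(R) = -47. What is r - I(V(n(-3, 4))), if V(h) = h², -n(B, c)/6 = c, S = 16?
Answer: -13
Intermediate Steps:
n(B, c) = -6*c
b(E) = 1/(2*E)
r = -60 (r = (16*((½)/4))*(-30) = (16*((½)*(¼)))*(-30) = (16*(⅛))*(-30) = 2*(-30) = -60)
r - I(V(n(-3, 4))) = -60 - 1*(-47) = -60 + 47 = -13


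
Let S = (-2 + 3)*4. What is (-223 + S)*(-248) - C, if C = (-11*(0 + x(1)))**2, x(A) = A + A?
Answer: 53828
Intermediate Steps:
x(A) = 2*A
S = 4 (S = 1*4 = 4)
C = 484 (C = (-11*(0 + 2*1))**2 = (-11*(0 + 2))**2 = (-11*2)**2 = (-22)**2 = 484)
(-223 + S)*(-248) - C = (-223 + 4)*(-248) - 1*484 = -219*(-248) - 484 = 54312 - 484 = 53828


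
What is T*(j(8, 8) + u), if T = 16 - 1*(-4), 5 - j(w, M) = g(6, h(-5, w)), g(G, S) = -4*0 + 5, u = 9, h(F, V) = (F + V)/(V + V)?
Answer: 180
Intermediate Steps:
h(F, V) = (F + V)/(2*V) (h(F, V) = (F + V)/((2*V)) = (F + V)*(1/(2*V)) = (F + V)/(2*V))
g(G, S) = 5 (g(G, S) = 0 + 5 = 5)
j(w, M) = 0 (j(w, M) = 5 - 1*5 = 5 - 5 = 0)
T = 20 (T = 16 + 4 = 20)
T*(j(8, 8) + u) = 20*(0 + 9) = 20*9 = 180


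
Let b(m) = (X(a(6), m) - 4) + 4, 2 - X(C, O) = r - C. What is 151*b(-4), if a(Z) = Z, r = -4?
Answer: 1812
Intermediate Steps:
X(C, O) = 6 + C (X(C, O) = 2 - (-4 - C) = 2 + (4 + C) = 6 + C)
b(m) = 12 (b(m) = ((6 + 6) - 4) + 4 = (12 - 4) + 4 = 8 + 4 = 12)
151*b(-4) = 151*12 = 1812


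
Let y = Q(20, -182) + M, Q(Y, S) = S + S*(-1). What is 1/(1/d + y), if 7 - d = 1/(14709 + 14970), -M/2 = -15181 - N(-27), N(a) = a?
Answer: 207752/6296577295 ≈ 3.2994e-5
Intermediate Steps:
Q(Y, S) = 0 (Q(Y, S) = S - S = 0)
M = 30308 (M = -2*(-15181 - 1*(-27)) = -2*(-15181 + 27) = -2*(-15154) = 30308)
y = 30308 (y = 0 + 30308 = 30308)
d = 207752/29679 (d = 7 - 1/(14709 + 14970) = 7 - 1/29679 = 207752/29679 ≈ 7.0000)
1/(1/d + y) = 1/(1/(207752/29679) + 30308) = 1/(29679/207752 + 30308) = 1/(6296577295/207752) = 207752/6296577295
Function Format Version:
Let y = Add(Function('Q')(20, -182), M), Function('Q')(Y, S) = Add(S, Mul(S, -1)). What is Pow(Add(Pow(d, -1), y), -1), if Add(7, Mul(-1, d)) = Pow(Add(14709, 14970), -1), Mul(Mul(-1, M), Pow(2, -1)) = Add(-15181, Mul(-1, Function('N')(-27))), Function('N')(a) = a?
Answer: Rational(207752, 6296577295) ≈ 3.2994e-5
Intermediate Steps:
Function('Q')(Y, S) = 0 (Function('Q')(Y, S) = Add(S, Mul(-1, S)) = 0)
M = 30308 (M = Mul(-2, Add(-15181, Mul(-1, -27))) = Mul(-2, Add(-15181, 27)) = Mul(-2, -15154) = 30308)
y = 30308 (y = Add(0, 30308) = 30308)
d = Rational(207752, 29679) (d = Add(7, Mul(-1, Pow(Add(14709, 14970), -1))) = Add(7, Mul(-1, Pow(29679, -1))) = Add(7, Mul(-1, Rational(1, 29679))) = Add(7, Rational(-1, 29679)) = Rational(207752, 29679) ≈ 7.0000)
Pow(Add(Pow(d, -1), y), -1) = Pow(Add(Pow(Rational(207752, 29679), -1), 30308), -1) = Pow(Add(Rational(29679, 207752), 30308), -1) = Pow(Rational(6296577295, 207752), -1) = Rational(207752, 6296577295)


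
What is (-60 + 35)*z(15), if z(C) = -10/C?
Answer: 50/3 ≈ 16.667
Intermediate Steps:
(-60 + 35)*z(15) = (-60 + 35)*(-10/15) = -(-250)/15 = -25*(-2/3) = 50/3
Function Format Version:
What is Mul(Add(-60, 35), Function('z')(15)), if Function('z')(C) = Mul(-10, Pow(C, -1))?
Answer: Rational(50, 3) ≈ 16.667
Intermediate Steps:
Mul(Add(-60, 35), Function('z')(15)) = Mul(Add(-60, 35), Mul(-10, Pow(15, -1))) = Mul(-25, Mul(-10, Rational(1, 15))) = Mul(-25, Rational(-2, 3)) = Rational(50, 3)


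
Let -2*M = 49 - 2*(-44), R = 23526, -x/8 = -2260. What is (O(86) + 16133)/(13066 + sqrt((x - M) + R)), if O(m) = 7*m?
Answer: 437319020/341357363 - 1054305*sqrt(42)/341357363 ≈ 1.2611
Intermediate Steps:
x = 18080 (x = -8*(-2260) = 18080)
M = -137/2 (M = -(49 - 2*(-44))/2 = -(49 + 88)/2 = -1/2*137 = -137/2 ≈ -68.500)
(O(86) + 16133)/(13066 + sqrt((x - M) + R)) = (7*86 + 16133)/(13066 + sqrt((18080 - 1*(-137/2)) + 23526)) = (602 + 16133)/(13066 + sqrt((18080 + 137/2) + 23526)) = 16735/(13066 + sqrt(36297/2 + 23526)) = 16735/(13066 + sqrt(83349/2)) = 16735/(13066 + 63*sqrt(42)/2)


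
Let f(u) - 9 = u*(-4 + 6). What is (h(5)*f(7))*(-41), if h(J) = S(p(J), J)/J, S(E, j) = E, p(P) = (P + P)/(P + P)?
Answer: -943/5 ≈ -188.60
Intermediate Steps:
p(P) = 1 (p(P) = (2*P)/((2*P)) = (2*P)*(1/(2*P)) = 1)
f(u) = 9 + 2*u (f(u) = 9 + u*(-4 + 6) = 9 + u*2 = 9 + 2*u)
h(J) = 1/J
(h(5)*f(7))*(-41) = ((9 + 2*7)/5)*(-41) = ((9 + 14)/5)*(-41) = ((1/5)*23)*(-41) = (23/5)*(-41) = -943/5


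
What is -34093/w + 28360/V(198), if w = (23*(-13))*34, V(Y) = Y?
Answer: 147529087/1006434 ≈ 146.59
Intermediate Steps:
w = -10166 (w = -299*34 = -10166)
-34093/w + 28360/V(198) = -34093/(-10166) + 28360/198 = -34093*(-1/10166) + 28360*(1/198) = 34093/10166 + 14180/99 = 147529087/1006434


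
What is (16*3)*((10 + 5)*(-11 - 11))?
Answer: -15840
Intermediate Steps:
(16*3)*((10 + 5)*(-11 - 11)) = 48*(15*(-22)) = 48*(-330) = -15840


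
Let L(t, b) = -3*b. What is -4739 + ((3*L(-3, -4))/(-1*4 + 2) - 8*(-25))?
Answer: -4557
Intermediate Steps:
-4739 + ((3*L(-3, -4))/(-1*4 + 2) - 8*(-25)) = -4739 + ((3*(-3*(-4)))/(-1*4 + 2) - 8*(-25)) = -4739 + ((3*12)/(-4 + 2) + 200) = -4739 + (36/(-2) + 200) = -4739 + (36*(-1/2) + 200) = -4739 + (-18 + 200) = -4739 + 182 = -4557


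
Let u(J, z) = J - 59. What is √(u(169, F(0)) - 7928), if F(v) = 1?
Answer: I*√7818 ≈ 88.419*I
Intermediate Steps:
u(J, z) = -59 + J
√(u(169, F(0)) - 7928) = √((-59 + 169) - 7928) = √(110 - 7928) = √(-7818) = I*√7818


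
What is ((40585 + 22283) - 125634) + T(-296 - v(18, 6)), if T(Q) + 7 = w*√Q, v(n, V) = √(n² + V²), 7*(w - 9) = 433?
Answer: -62773 + 496*I*√(296 + 6*√10)/7 ≈ -62773.0 + 1257.5*I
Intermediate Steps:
w = 496/7 (w = 9 + (⅐)*433 = 9 + 433/7 = 496/7 ≈ 70.857)
v(n, V) = √(V² + n²)
T(Q) = -7 + 496*√Q/7
((40585 + 22283) - 125634) + T(-296 - v(18, 6)) = ((40585 + 22283) - 125634) + (-7 + 496*√(-296 - √(6² + 18²))/7) = (62868 - 125634) + (-7 + 496*√(-296 - √(36 + 324))/7) = -62766 + (-7 + 496*√(-296 - √360)/7) = -62766 + (-7 + 496*√(-296 - 6*√10)/7) = -62773 + 496*√(-296 - 6*√10)/7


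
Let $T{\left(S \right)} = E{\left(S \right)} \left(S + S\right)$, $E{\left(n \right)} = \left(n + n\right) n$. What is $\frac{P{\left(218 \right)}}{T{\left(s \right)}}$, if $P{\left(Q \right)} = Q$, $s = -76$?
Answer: $- \frac{109}{877952} \approx -0.00012415$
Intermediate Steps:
$E{\left(n \right)} = 2 n^{2}$ ($E{\left(n \right)} = 2 n n = 2 n^{2}$)
$T{\left(S \right)} = 4 S^{3}$ ($T{\left(S \right)} = 2 S^{2} \left(S + S\right) = 2 S^{2} \cdot 2 S = 4 S^{3}$)
$\frac{P{\left(218 \right)}}{T{\left(s \right)}} = \frac{218}{4 \left(-76\right)^{3}} = \frac{218}{4 \left(-438976\right)} = \frac{218}{-1755904} = 218 \left(- \frac{1}{1755904}\right) = - \frac{109}{877952}$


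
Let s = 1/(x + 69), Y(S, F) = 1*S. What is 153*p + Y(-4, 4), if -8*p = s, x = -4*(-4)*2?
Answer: -3385/808 ≈ -4.1894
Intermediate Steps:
Y(S, F) = S
x = 32 (x = 16*2 = 32)
s = 1/101 (s = 1/(32 + 69) = 1/101 ≈ 0.0099010)
p = -1/808 (p = -⅛*1/101 = -1/808 ≈ -0.0012376)
153*p + Y(-4, 4) = 153*(-1/808) - 4 = -153/808 - 4 = -3385/808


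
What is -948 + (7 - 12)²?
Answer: -923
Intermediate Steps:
-948 + (7 - 12)² = -948 + (-5)² = -948 + 25 = -923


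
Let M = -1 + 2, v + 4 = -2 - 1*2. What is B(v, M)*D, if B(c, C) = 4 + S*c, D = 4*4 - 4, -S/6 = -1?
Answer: -528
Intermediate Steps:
S = 6 (S = -6*(-1) = 6)
v = -8 (v = -4 + (-2 - 1*2) = -4 + (-2 - 2) = -4 - 4 = -8)
D = 12 (D = 16 - 4 = 12)
M = 1
B(c, C) = 4 + 6*c
B(v, M)*D = (4 + 6*(-8))*12 = (4 - 48)*12 = -44*12 = -528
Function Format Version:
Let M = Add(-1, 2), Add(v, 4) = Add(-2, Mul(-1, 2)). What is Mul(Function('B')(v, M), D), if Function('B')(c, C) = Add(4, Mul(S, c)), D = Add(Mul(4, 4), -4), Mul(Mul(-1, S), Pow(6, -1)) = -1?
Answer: -528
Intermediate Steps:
S = 6 (S = Mul(-6, -1) = 6)
v = -8 (v = Add(-4, Add(-2, Mul(-1, 2))) = Add(-4, Add(-2, -2)) = Add(-4, -4) = -8)
D = 12 (D = Add(16, -4) = 12)
M = 1
Function('B')(c, C) = Add(4, Mul(6, c))
Mul(Function('B')(v, M), D) = Mul(Add(4, Mul(6, -8)), 12) = Mul(Add(4, -48), 12) = Mul(-44, 12) = -528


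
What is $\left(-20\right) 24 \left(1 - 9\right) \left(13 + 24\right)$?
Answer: $142080$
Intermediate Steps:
$\left(-20\right) 24 \left(1 - 9\right) \left(13 + 24\right) = - 480 \left(\left(-8\right) 37\right) = \left(-480\right) \left(-296\right) = 142080$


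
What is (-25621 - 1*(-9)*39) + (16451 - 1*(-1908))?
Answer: -6911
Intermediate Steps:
(-25621 - 1*(-9)*39) + (16451 - 1*(-1908)) = (-25621 + 9*39) + (16451 + 1908) = (-25621 + 351) + 18359 = -25270 + 18359 = -6911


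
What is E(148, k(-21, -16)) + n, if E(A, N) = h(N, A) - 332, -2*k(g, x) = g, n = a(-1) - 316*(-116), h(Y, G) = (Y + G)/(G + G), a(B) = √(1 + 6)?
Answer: 21504125/592 + √7 ≈ 36327.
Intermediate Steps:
a(B) = √7
h(Y, G) = (G + Y)/(2*G) (h(Y, G) = (G + Y)/((2*G)) = (G + Y)*(1/(2*G)) = (G + Y)/(2*G))
n = 36656 + √7 (n = √7 - 316*(-116) = √7 + 36656 = 36656 + √7 ≈ 36659.)
k(g, x) = -g/2
E(A, N) = -332 + (A + N)/(2*A) (E(A, N) = (A + N)/(2*A) - 332 = -332 + (A + N)/(2*A))
E(148, k(-21, -16)) + n = (½)*(-½*(-21) - 663*148)/148 + (36656 + √7) = (½)*(1/148)*(21/2 - 98124) + (36656 + √7) = (½)*(1/148)*(-196227/2) + (36656 + √7) = -196227/592 + (36656 + √7) = 21504125/592 + √7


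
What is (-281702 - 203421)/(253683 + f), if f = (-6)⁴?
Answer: -485123/254979 ≈ -1.9026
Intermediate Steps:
f = 1296
(-281702 - 203421)/(253683 + f) = (-281702 - 203421)/(253683 + 1296) = -485123/254979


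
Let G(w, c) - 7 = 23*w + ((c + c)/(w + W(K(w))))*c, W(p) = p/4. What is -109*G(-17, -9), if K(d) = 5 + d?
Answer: 427389/10 ≈ 42739.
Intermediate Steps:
W(p) = p/4 (W(p) = p*(¼) = p/4)
G(w, c) = 7 + 23*w + 2*c²/(5/4 + 5*w/4) (G(w, c) = 7 + (23*w + ((c + c)/(w + (5 + w)/4))*c) = 7 + (23*w + ((2*c)/(w + (5/4 + w/4)))*c) = 7 + (23*w + ((2*c)/(5/4 + 5*w/4))*c) = 7 + (23*w + (2*c/(5/4 + 5*w/4))*c) = 7 + (23*w + 2*c²/(5/4 + 5*w/4)) = 7 + 23*w + 2*c²/(5/4 + 5*w/4))
-109*G(-17, -9) = -109*(35 + 8*(-9)² + 115*(-17)² + 150*(-17))/(5*(1 - 17)) = -109*(35 + 8*81 + 115*289 - 2550)/(5*(-16)) = -109*(-1)*(35 + 648 + 33235 - 2550)/(5*16) = -109*(-1)*31368/(5*16) = -109*(-3921/10) = 427389/10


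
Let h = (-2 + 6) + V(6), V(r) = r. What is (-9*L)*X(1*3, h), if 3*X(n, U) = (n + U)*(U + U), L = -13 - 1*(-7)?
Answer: 4680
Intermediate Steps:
h = 10 (h = (-2 + 6) + 6 = 4 + 6 = 10)
L = -6 (L = -13 + 7 = -6)
X(n, U) = 2*U*(U + n)/3 (X(n, U) = ((n + U)*(U + U))/3 = ((U + n)*(2*U))/3 = (2*U*(U + n))/3 = 2*U*(U + n)/3)
(-9*L)*X(1*3, h) = (-9*(-6))*((⅔)*10*(10 + 1*3)) = 54*((⅔)*10*(10 + 3)) = 54*((⅔)*10*13) = 54*(260/3) = 4680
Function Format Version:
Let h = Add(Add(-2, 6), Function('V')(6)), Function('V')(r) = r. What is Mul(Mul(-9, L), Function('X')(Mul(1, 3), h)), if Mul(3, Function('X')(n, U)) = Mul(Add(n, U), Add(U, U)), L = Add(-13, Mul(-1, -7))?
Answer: 4680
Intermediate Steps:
h = 10 (h = Add(Add(-2, 6), 6) = Add(4, 6) = 10)
L = -6 (L = Add(-13, 7) = -6)
Function('X')(n, U) = Mul(Rational(2, 3), U, Add(U, n)) (Function('X')(n, U) = Mul(Rational(1, 3), Mul(Add(n, U), Add(U, U))) = Mul(Rational(1, 3), Mul(Add(U, n), Mul(2, U))) = Mul(Rational(1, 3), Mul(2, U, Add(U, n))) = Mul(Rational(2, 3), U, Add(U, n)))
Mul(Mul(-9, L), Function('X')(Mul(1, 3), h)) = Mul(Mul(-9, -6), Mul(Rational(2, 3), 10, Add(10, Mul(1, 3)))) = Mul(54, Mul(Rational(2, 3), 10, Add(10, 3))) = Mul(54, Mul(Rational(2, 3), 10, 13)) = Mul(54, Rational(260, 3)) = 4680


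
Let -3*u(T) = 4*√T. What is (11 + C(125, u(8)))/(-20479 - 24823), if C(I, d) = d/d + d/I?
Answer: -6/22651 + 4*√2/8494125 ≈ -0.00026422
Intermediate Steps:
u(T) = -4*√T/3
C(I, d) = 1 + d/I
(11 + C(125, u(8)))/(-20479 - 24823) = (11 + (125 - 8*√2/3)/125)/(-20479 - 24823) = (11 + (125 - 8*√2/3)/125)/(-45302) = (11 + (125 - 8*√2/3)/125)*(-1/45302) = (11 + (1 - 8*√2/375))*(-1/45302) = (12 - 8*√2/375)*(-1/45302) = -6/22651 + 4*√2/8494125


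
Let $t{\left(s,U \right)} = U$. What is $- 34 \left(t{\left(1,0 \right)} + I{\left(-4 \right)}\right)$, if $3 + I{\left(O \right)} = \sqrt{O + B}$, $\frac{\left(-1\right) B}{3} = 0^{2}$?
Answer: $102 - 68 i \approx 102.0 - 68.0 i$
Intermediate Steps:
$B = 0$ ($B = - 3 \cdot 0^{2} = \left(-3\right) 0 = 0$)
$I{\left(O \right)} = -3 + \sqrt{O}$ ($I{\left(O \right)} = -3 + \sqrt{O + 0} = -3 + \sqrt{O}$)
$- 34 \left(t{\left(1,0 \right)} + I{\left(-4 \right)}\right) = - 34 \left(0 - \left(3 - \sqrt{-4}\right)\right) = - 34 \left(0 - \left(3 - 2 i\right)\right) = - 34 \left(-3 + 2 i\right) = 102 - 68 i$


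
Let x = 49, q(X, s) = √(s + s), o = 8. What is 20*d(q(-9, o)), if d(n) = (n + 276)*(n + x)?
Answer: 296800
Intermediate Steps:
q(X, s) = √2*√s (q(X, s) = √(2*s) = √2*√s)
d(n) = (49 + n)*(276 + n) (d(n) = (n + 276)*(n + 49) = (276 + n)*(49 + n) = (49 + n)*(276 + n))
20*d(q(-9, o)) = 20*(13524 + (√2*√8)² + 325*(√2*√8)) = 20*(13524 + (√2*(2*√2))² + 325*(√2*(2*√2))) = 20*(13524 + 4² + 325*4) = 20*(13524 + 16 + 1300) = 20*14840 = 296800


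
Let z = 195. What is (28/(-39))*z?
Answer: -140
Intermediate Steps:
(28/(-39))*z = (28/(-39))*195 = (28*(-1/39))*195 = -28/39*195 = -140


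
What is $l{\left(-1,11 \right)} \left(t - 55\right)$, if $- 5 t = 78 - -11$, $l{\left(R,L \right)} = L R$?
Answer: $\frac{4004}{5} \approx 800.8$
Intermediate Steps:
$t = - \frac{89}{5}$ ($t = - \frac{78 - -11}{5} = - \frac{78 + 11}{5} = \left(- \frac{1}{5}\right) 89 = - \frac{89}{5} \approx -17.8$)
$l{\left(-1,11 \right)} \left(t - 55\right) = 11 \left(-1\right) \left(- \frac{89}{5} - 55\right) = \left(-11\right) \left(- \frac{364}{5}\right) = \frac{4004}{5}$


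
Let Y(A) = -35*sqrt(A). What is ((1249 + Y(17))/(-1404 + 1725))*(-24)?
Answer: -9992/107 + 280*sqrt(17)/107 ≈ -82.594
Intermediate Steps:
((1249 + Y(17))/(-1404 + 1725))*(-24) = ((1249 - 35*sqrt(17))/(-1404 + 1725))*(-24) = ((1249 - 35*sqrt(17))/321)*(-24) = ((1249 - 35*sqrt(17))*(1/321))*(-24) = (1249/321 - 35*sqrt(17)/321)*(-24) = -9992/107 + 280*sqrt(17)/107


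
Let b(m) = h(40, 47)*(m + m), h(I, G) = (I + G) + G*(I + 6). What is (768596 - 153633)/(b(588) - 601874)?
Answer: 614963/2042950 ≈ 0.30102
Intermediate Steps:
h(I, G) = G + I + G*(6 + I) (h(I, G) = (G + I) + G*(6 + I) = G + I + G*(6 + I))
b(m) = 4498*m (b(m) = (40 + 7*47 + 47*40)*(m + m) = (40 + 329 + 1880)*(2*m) = 2249*(2*m) = 4498*m)
(768596 - 153633)/(b(588) - 601874) = (768596 - 153633)/(4498*588 - 601874) = 614963/(2644824 - 601874) = 614963/2042950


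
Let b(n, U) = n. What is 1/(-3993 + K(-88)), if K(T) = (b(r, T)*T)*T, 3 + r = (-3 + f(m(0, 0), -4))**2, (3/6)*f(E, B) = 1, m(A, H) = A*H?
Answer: -1/19481 ≈ -5.1332e-5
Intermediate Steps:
f(E, B) = 2 (f(E, B) = 2*1 = 2)
r = -2 (r = -3 + (-3 + 2)**2 = -3 + (-1)**2 = -3 + 1 = -2)
K(T) = -2*T**2 (K(T) = (-2*T)*T = -2*T**2)
1/(-3993 + K(-88)) = 1/(-3993 - 2*(-88)**2) = 1/(-3993 - 2*7744) = 1/(-3993 - 15488) = 1/(-19481) = -1/19481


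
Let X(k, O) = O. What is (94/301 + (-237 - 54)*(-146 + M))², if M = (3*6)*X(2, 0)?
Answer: 163542663024400/90601 ≈ 1.8051e+9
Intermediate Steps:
M = 0 (M = (3*6)*0 = 18*0 = 0)
(94/301 + (-237 - 54)*(-146 + M))² = (94/301 + (-237 - 54)*(-146 + 0))² = (94*(1/301) - 291*(-146))² = (94/301 + 42486)² = (12788380/301)² = 163542663024400/90601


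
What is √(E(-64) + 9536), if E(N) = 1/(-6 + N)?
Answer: √46726330/70 ≈ 97.652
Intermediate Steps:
√(E(-64) + 9536) = √(1/(-6 - 64) + 9536) = √(1/(-70) + 9536) = √(-1/70 + 9536) = √(667519/70) = √46726330/70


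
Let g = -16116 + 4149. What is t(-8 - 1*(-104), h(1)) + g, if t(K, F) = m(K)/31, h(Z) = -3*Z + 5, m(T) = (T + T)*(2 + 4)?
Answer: -369825/31 ≈ -11930.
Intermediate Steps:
m(T) = 12*T (m(T) = (2*T)*6 = 12*T)
h(Z) = 5 - 3*Z
t(K, F) = 12*K/31 (t(K, F) = (12*K)/31 = (12*K)*(1/31) = 12*K/31)
g = -11967
t(-8 - 1*(-104), h(1)) + g = 12*(-8 - 1*(-104))/31 - 11967 = 12*(-8 + 104)/31 - 11967 = (12/31)*96 - 11967 = 1152/31 - 11967 = -369825/31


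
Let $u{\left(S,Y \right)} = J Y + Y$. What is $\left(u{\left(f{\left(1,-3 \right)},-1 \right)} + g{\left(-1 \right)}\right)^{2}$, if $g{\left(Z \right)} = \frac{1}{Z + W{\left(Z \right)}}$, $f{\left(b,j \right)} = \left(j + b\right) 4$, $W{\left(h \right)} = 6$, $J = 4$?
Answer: $\frac{576}{25} \approx 23.04$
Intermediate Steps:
$f{\left(b,j \right)} = 4 b + 4 j$ ($f{\left(b,j \right)} = \left(b + j\right) 4 = 4 b + 4 j$)
$u{\left(S,Y \right)} = 5 Y$ ($u{\left(S,Y \right)} = 4 Y + Y = 5 Y$)
$g{\left(Z \right)} = \frac{1}{6 + Z}$ ($g{\left(Z \right)} = \frac{1}{Z + 6} = \frac{1}{6 + Z}$)
$\left(u{\left(f{\left(1,-3 \right)},-1 \right)} + g{\left(-1 \right)}\right)^{2} = \left(5 \left(-1\right) + \frac{1}{6 - 1}\right)^{2} = \left(-5 + \frac{1}{5}\right)^{2} = \left(- \frac{24}{5}\right)^{2} = \frac{576}{25}$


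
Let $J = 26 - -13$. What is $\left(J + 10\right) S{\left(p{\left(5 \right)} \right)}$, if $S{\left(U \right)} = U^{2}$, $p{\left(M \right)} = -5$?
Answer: $1225$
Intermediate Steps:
$J = 39$ ($J = 26 + 13 = 39$)
$\left(J + 10\right) S{\left(p{\left(5 \right)} \right)} = \left(39 + 10\right) \left(-5\right)^{2} = 49 \cdot 25 = 1225$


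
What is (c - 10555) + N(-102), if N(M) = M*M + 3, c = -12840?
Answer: -12988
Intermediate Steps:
N(M) = 3 + M² (N(M) = M² + 3 = 3 + M²)
(c - 10555) + N(-102) = (-12840 - 10555) + (3 + (-102)²) = -23395 + (3 + 10404) = -23395 + 10407 = -12988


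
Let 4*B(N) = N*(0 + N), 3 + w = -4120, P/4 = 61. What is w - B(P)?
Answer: -19007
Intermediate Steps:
P = 244 (P = 4*61 = 244)
w = -4123 (w = -3 - 4120 = -4123)
B(N) = N²/4 (B(N) = (N*(0 + N))/4 = (N*N)/4 = N²/4)
w - B(P) = -4123 - 244²/4 = -4123 - 59536/4 = -4123 - 1*14884 = -4123 - 14884 = -19007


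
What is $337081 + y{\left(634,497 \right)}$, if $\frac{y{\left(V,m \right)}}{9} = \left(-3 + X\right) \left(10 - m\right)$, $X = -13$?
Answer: $407209$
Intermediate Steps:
$y{\left(V,m \right)} = -1440 + 144 m$ ($y{\left(V,m \right)} = 9 \left(-3 - 13\right) \left(10 - m\right) = 9 \left(- 16 \left(10 - m\right)\right) = 9 \left(-160 + 16 m\right) = -1440 + 144 m$)
$337081 + y{\left(634,497 \right)} = 337081 + \left(-1440 + 144 \cdot 497\right) = 337081 + \left(-1440 + 71568\right) = 337081 + 70128 = 407209$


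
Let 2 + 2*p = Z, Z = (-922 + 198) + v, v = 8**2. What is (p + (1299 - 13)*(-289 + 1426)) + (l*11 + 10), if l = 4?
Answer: 1461905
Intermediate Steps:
v = 64
Z = -660 (Z = (-922 + 198) + 64 = -724 + 64 = -660)
p = -331 (p = -1 + (1/2)*(-660) = -1 - 330 = -331)
(p + (1299 - 13)*(-289 + 1426)) + (l*11 + 10) = (-331 + (1299 - 13)*(-289 + 1426)) + (4*11 + 10) = (-331 + 1286*1137) + (44 + 10) = (-331 + 1462182) + 54 = 1461851 + 54 = 1461905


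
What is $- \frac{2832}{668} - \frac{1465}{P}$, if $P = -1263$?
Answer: $- \frac{649549}{210921} \approx -3.0796$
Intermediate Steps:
$- \frac{2832}{668} - \frac{1465}{P} = - \frac{2832}{668} - \frac{1465}{-1263} = \left(-2832\right) \frac{1}{668} - - \frac{1465}{1263} = - \frac{708}{167} + \frac{1465}{1263} = - \frac{649549}{210921}$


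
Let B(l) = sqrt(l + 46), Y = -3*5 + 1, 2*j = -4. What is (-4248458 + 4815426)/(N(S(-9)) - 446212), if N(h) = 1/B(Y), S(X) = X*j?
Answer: -8095613606912/6371364766207 - 2267872*sqrt(2)/6371364766207 ≈ -1.2706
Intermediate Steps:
j = -2 (j = (1/2)*(-4) = -2)
S(X) = -2*X (S(X) = X*(-2) = -2*X)
Y = -14 (Y = -15 + 1 = -14)
B(l) = sqrt(46 + l)
N(h) = sqrt(2)/8 (N(h) = 1/(sqrt(46 - 14)) = 1/(sqrt(32)) = 1/(4*sqrt(2)) = sqrt(2)/8)
(-4248458 + 4815426)/(N(S(-9)) - 446212) = (-4248458 + 4815426)/(sqrt(2)/8 - 446212) = 566968/(-446212 + sqrt(2)/8)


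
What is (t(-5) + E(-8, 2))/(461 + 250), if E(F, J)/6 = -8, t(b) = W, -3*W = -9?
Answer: -5/79 ≈ -0.063291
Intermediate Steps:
W = 3 (W = -1/3*(-9) = 3)
t(b) = 3
E(F, J) = -48 (E(F, J) = 6*(-8) = -48)
(t(-5) + E(-8, 2))/(461 + 250) = (3 - 48)/(461 + 250) = -45/711 = -45*1/711 = -5/79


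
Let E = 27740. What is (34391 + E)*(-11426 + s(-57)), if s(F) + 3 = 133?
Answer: -701831776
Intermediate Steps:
s(F) = 130 (s(F) = -3 + 133 = 130)
(34391 + E)*(-11426 + s(-57)) = (34391 + 27740)*(-11426 + 130) = 62131*(-11296) = -701831776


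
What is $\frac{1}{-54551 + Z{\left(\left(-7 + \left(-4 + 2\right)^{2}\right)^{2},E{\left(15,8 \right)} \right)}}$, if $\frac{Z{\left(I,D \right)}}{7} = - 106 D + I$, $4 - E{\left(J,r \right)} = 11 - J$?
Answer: $- \frac{1}{60424} \approx -1.655 \cdot 10^{-5}$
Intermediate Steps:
$E{\left(J,r \right)} = -7 + J$ ($E{\left(J,r \right)} = 4 - \left(11 - J\right) = 4 + \left(-11 + J\right) = -7 + J$)
$Z{\left(I,D \right)} = - 742 D + 7 I$ ($Z{\left(I,D \right)} = 7 \left(- 106 D + I\right) = 7 \left(I - 106 D\right) = - 742 D + 7 I$)
$\frac{1}{-54551 + Z{\left(\left(-7 + \left(-4 + 2\right)^{2}\right)^{2},E{\left(15,8 \right)} \right)}} = \frac{1}{-54551 - \left(- 7 \left(-7 + \left(-4 + 2\right)^{2}\right)^{2} + 742 \left(-7 + 15\right)\right)} = \frac{1}{-54551 + \left(\left(-742\right) 8 + 7 \left(-7 + \left(-2\right)^{2}\right)^{2}\right)} = \frac{1}{-54551 - \left(5936 - 7 \left(-7 + 4\right)^{2}\right)} = \frac{1}{-54551 - \left(5936 - 7 \left(-3\right)^{2}\right)} = \frac{1}{-54551 + \left(-5936 + 7 \cdot 9\right)} = \frac{1}{-54551 + \left(-5936 + 63\right)} = \frac{1}{-54551 - 5873} = \frac{1}{-60424} = - \frac{1}{60424}$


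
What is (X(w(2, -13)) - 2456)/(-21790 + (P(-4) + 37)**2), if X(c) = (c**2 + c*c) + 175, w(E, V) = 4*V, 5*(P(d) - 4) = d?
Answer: -78175/504349 ≈ -0.15500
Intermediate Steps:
P(d) = 4 + d/5
X(c) = 175 + 2*c**2 (X(c) = (c**2 + c**2) + 175 = 2*c**2 + 175 = 175 + 2*c**2)
(X(w(2, -13)) - 2456)/(-21790 + (P(-4) + 37)**2) = ((175 + 2*(4*(-13))**2) - 2456)/(-21790 + ((4 + (1/5)*(-4)) + 37)**2) = ((175 + 2*(-52)**2) - 2456)/(-21790 + ((4 - 4/5) + 37)**2) = ((175 + 2*2704) - 2456)/(-21790 + (16/5 + 37)**2) = ((175 + 5408) - 2456)/(-21790 + (201/5)**2) = (5583 - 2456)/(-21790 + 40401/25) = 3127/(-504349/25) = 3127*(-25/504349) = -78175/504349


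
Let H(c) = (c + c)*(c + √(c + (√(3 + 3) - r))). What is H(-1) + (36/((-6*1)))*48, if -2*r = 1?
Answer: -286 - √(-2 + 4*√6) ≈ -288.79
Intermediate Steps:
r = -½ (r = -½*1 = -½ ≈ -0.50000)
H(c) = 2*c*(c + √(½ + c + √6)) (H(c) = (c + c)*(c + √(c + (√(3 + 3) - 1*(-½)))) = (2*c)*(c + √(c + (√6 + ½))) = (2*c)*(c + √(c + (½ + √6))) = (2*c)*(c + √(½ + c + √6)) = 2*c*(c + √(½ + c + √6)))
H(-1) + (36/((-6*1)))*48 = -(√(2 + 4*(-1) + 4*√6) + 2*(-1)) + (36/((-6*1)))*48 = -(√(2 - 4 + 4*√6) - 2) + (36/(-6))*48 = -(√(-2 + 4*√6) - 2) + (36*(-⅙))*48 = -(-2 + √(-2 + 4*√6)) - 6*48 = (2 - √(-2 + 4*√6)) - 288 = -286 - √(-2 + 4*√6)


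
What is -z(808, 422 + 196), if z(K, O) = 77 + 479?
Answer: -556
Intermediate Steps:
z(K, O) = 556
-z(808, 422 + 196) = -1*556 = -556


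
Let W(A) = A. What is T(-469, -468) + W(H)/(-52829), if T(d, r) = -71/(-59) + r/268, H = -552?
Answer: -111188978/208833037 ≈ -0.53243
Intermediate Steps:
T(d, r) = 71/59 + r/268 (T(d, r) = -71*(-1/59) + r*(1/268) = 71/59 + r/268)
T(-469, -468) + W(H)/(-52829) = (71/59 + (1/268)*(-468)) - 552/(-52829) = (71/59 - 117/67) - 552*(-1/52829) = -2146/3953 + 552/52829 = -111188978/208833037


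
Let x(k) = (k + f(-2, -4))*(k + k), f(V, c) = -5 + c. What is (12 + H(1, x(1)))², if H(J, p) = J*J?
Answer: 169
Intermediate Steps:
x(k) = 2*k*(-9 + k) (x(k) = (k + (-5 - 4))*(k + k) = (k - 9)*(2*k) = (-9 + k)*(2*k) = 2*k*(-9 + k))
H(J, p) = J²
(12 + H(1, x(1)))² = (12 + 1²)² = (12 + 1)² = 13² = 169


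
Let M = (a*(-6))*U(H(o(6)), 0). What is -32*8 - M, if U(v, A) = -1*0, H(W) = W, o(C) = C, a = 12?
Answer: -256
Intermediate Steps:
U(v, A) = 0
M = 0 (M = (12*(-6))*0 = -72*0 = 0)
-32*8 - M = -32*8 - 1*0 = -256 + 0 = -256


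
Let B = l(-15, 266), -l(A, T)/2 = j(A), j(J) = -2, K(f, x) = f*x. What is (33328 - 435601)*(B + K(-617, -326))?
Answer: -80915604858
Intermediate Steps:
l(A, T) = 4 (l(A, T) = -2*(-2) = 4)
B = 4
(33328 - 435601)*(B + K(-617, -326)) = (33328 - 435601)*(4 - 617*(-326)) = -402273*(4 + 201142) = -402273*201146 = -80915604858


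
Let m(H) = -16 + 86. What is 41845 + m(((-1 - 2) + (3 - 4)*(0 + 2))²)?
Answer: 41915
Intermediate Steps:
m(H) = 70
41845 + m(((-1 - 2) + (3 - 4)*(0 + 2))²) = 41845 + 70 = 41915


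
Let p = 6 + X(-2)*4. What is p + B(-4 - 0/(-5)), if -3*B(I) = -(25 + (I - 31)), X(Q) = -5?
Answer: -52/3 ≈ -17.333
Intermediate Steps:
p = -14 (p = 6 - 5*4 = 6 - 20 = -14)
B(I) = -2 + I/3 (B(I) = -(-1)*(25 + (I - 31))/3 = -(-1)*(25 + (-31 + I))/3 = -(-1)*(-6 + I)/3 = -(6 - I)/3 = -2 + I/3)
p + B(-4 - 0/(-5)) = -14 + (-2 + (-4 - 0/(-5))/3) = -14 + (-2 + (-4 - 0*(-1)/5)/3) = -14 + (-2 + (-4 - 4*0)/3) = -14 + (-2 + (-4 + 0)/3) = -14 + (-2 + (⅓)*(-4)) = -14 + (-2 - 4/3) = -14 - 10/3 = -52/3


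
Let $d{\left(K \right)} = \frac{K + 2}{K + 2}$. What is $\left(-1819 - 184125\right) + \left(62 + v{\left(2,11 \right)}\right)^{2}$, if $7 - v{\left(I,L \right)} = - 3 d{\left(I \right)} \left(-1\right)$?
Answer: $-181588$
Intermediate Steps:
$d{\left(K \right)} = 1$ ($d{\left(K \right)} = \frac{2 + K}{2 + K} = 1$)
$v{\left(I,L \right)} = 4$ ($v{\left(I,L \right)} = 7 - \left(-3\right) 1 \left(-1\right) = 7 - \left(-3\right) \left(-1\right) = 7 - 3 = 4$)
$\left(-1819 - 184125\right) + \left(62 + v{\left(2,11 \right)}\right)^{2} = \left(-1819 - 184125\right) + \left(62 + 4\right)^{2} = -185944 + 66^{2} = -185944 + 4356 = -181588$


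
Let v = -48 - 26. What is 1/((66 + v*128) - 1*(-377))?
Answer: -1/9029 ≈ -0.00011075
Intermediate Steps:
v = -74
1/((66 + v*128) - 1*(-377)) = 1/((66 - 74*128) - 1*(-377)) = 1/((66 - 9472) + 377) = 1/(-9406 + 377) = 1/(-9029) = -1/9029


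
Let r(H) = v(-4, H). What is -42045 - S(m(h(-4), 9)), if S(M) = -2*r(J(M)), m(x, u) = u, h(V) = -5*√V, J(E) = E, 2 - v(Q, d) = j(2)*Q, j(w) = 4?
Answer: -42009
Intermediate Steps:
v(Q, d) = 2 - 4*Q
r(H) = 18 (r(H) = 2 - 4*(-4) = 2 + 16 = 18)
S(M) = -36 (S(M) = -2*18 = -36)
-42045 - S(m(h(-4), 9)) = -42045 - 1*(-36) = -42045 + 36 = -42009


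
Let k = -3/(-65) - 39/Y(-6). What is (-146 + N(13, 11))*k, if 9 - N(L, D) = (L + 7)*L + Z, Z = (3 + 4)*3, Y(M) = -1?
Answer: -1060884/65 ≈ -16321.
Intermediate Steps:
k = 2538/65 (k = -3/(-65) - 39/(-1) = -3*(-1/65) - 39*(-1) = 3/65 + 39 = 2538/65 ≈ 39.046)
Z = 21 (Z = 7*3 = 21)
N(L, D) = -12 - L*(7 + L) (N(L, D) = 9 - ((L + 7)*L + 21) = 9 - ((7 + L)*L + 21) = 9 - (L*(7 + L) + 21) = 9 - (21 + L*(7 + L)) = 9 + (-21 - L*(7 + L)) = -12 - L*(7 + L))
(-146 + N(13, 11))*k = (-146 + (-12 - 1*13**2 - 7*13))*(2538/65) = (-146 + (-12 - 1*169 - 91))*(2538/65) = (-146 + (-12 - 169 - 91))*(2538/65) = (-146 - 272)*(2538/65) = -418*2538/65 = -1060884/65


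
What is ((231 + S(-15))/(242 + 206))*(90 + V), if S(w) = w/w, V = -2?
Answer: 319/7 ≈ 45.571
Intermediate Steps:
S(w) = 1
((231 + S(-15))/(242 + 206))*(90 + V) = ((231 + 1)/(242 + 206))*(90 - 2) = (232/448)*88 = (232*(1/448))*88 = (29/56)*88 = 319/7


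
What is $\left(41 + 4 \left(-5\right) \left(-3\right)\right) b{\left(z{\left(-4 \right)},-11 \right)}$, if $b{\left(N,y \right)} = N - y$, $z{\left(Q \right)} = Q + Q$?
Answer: $303$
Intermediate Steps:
$z{\left(Q \right)} = 2 Q$
$\left(41 + 4 \left(-5\right) \left(-3\right)\right) b{\left(z{\left(-4 \right)},-11 \right)} = \left(41 + 4 \left(-5\right) \left(-3\right)\right) \left(2 \left(-4\right) - -11\right) = \left(41 - -60\right) \left(-8 + 11\right) = \left(41 + 60\right) 3 = 101 \cdot 3 = 303$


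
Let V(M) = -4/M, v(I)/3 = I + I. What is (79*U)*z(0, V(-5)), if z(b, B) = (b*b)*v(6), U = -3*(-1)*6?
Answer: 0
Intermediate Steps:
U = 18 (U = 3*6 = 18)
v(I) = 6*I (v(I) = 3*(I + I) = 3*(2*I) = 6*I)
z(b, B) = 36*b² (z(b, B) = (b*b)*(6*6) = b²*36 = 36*b²)
(79*U)*z(0, V(-5)) = (79*18)*(36*0²) = 1422*(36*0) = 1422*0 = 0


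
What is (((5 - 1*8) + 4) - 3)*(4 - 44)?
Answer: 80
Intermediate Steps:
(((5 - 1*8) + 4) - 3)*(4 - 44) = (((5 - 8) + 4) - 3)*(-40) = ((-3 + 4) - 3)*(-40) = (1 - 3)*(-40) = -2*(-40) = 80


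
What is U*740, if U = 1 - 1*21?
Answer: -14800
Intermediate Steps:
U = -20 (U = 1 - 21 = -20)
U*740 = -20*740 = -14800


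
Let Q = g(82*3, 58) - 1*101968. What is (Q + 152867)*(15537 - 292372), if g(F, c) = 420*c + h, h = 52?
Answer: -20848720685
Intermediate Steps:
g(F, c) = 52 + 420*c (g(F, c) = 420*c + 52 = 52 + 420*c)
Q = -77556 (Q = (52 + 420*58) - 1*101968 = (52 + 24360) - 101968 = 24412 - 101968 = -77556)
(Q + 152867)*(15537 - 292372) = (-77556 + 152867)*(15537 - 292372) = 75311*(-276835) = -20848720685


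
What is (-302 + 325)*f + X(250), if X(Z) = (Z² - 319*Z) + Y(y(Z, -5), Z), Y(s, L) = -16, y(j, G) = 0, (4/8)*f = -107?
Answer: -22188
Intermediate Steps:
f = -214 (f = 2*(-107) = -214)
X(Z) = -16 + Z² - 319*Z (X(Z) = (Z² - 319*Z) - 16 = -16 + Z² - 319*Z)
(-302 + 325)*f + X(250) = (-302 + 325)*(-214) + (-16 + 250² - 319*250) = 23*(-214) + (-16 + 62500 - 79750) = -4922 - 17266 = -22188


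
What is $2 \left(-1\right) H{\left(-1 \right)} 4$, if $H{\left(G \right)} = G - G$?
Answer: $0$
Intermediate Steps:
$H{\left(G \right)} = 0$
$2 \left(-1\right) H{\left(-1 \right)} 4 = 2 \left(-1\right) 0 \cdot 4 = \left(-2\right) 0 \cdot 4 = 0 \cdot 4 = 0$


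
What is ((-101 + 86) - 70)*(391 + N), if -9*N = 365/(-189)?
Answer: -56563760/1701 ≈ -33253.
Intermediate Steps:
N = 365/1701 (N = -365/(9*(-189)) = -365*(-1)/(9*189) = -⅑*(-365/189) = 365/1701 ≈ 0.21458)
((-101 + 86) - 70)*(391 + N) = ((-101 + 86) - 70)*(391 + 365/1701) = (-15 - 70)*(665456/1701) = -85*665456/1701 = -56563760/1701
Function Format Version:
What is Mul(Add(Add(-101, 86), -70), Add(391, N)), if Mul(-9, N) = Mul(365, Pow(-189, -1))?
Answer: Rational(-56563760, 1701) ≈ -33253.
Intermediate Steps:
N = Rational(365, 1701) (N = Mul(Rational(-1, 9), Mul(365, Pow(-189, -1))) = Mul(Rational(-1, 9), Mul(365, Rational(-1, 189))) = Mul(Rational(-1, 9), Rational(-365, 189)) = Rational(365, 1701) ≈ 0.21458)
Mul(Add(Add(-101, 86), -70), Add(391, N)) = Mul(Add(Add(-101, 86), -70), Add(391, Rational(365, 1701))) = Mul(Add(-15, -70), Rational(665456, 1701)) = Mul(-85, Rational(665456, 1701)) = Rational(-56563760, 1701)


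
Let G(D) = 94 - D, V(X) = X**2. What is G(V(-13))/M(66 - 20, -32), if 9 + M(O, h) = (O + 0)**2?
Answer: -75/2107 ≈ -0.035596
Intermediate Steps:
M(O, h) = -9 + O**2 (M(O, h) = -9 + (O + 0)**2 = -9 + O**2)
G(V(-13))/M(66 - 20, -32) = (94 - 1*(-13)**2)/(-9 + (66 - 20)**2) = (94 - 1*169)/(-9 + 46**2) = (94 - 169)/(-9 + 2116) = -75/2107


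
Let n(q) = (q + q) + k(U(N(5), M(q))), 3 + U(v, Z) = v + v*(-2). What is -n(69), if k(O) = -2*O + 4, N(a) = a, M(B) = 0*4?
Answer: -158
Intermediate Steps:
M(B) = 0
U(v, Z) = -3 - v (U(v, Z) = -3 + (v + v*(-2)) = -3 + (v - 2*v) = -3 - v)
k(O) = 4 - 2*O
n(q) = 20 + 2*q (n(q) = (q + q) + (4 - 2*(-3 - 1*5)) = 2*q + (4 - 2*(-3 - 5)) = 2*q + (4 - 2*(-8)) = 2*q + (4 + 16) = 2*q + 20 = 20 + 2*q)
-n(69) = -(20 + 2*69) = -(20 + 138) = -1*158 = -158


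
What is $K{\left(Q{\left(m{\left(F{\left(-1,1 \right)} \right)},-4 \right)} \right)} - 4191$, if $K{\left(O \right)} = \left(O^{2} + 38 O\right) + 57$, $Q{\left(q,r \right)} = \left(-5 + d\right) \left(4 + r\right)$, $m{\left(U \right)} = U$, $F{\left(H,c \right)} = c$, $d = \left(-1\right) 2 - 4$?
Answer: $-4134$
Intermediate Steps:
$d = -6$ ($d = -2 - 4 = -6$)
$Q{\left(q,r \right)} = -44 - 11 r$ ($Q{\left(q,r \right)} = \left(-5 - 6\right) \left(4 + r\right) = - 11 \left(4 + r\right) = -44 - 11 r$)
$K{\left(O \right)} = 57 + O^{2} + 38 O$
$K{\left(Q{\left(m{\left(F{\left(-1,1 \right)} \right)},-4 \right)} \right)} - 4191 = \left(57 + \left(-44 - -44\right)^{2} + 38 \left(-44 - -44\right)\right) - 4191 = \left(57 + \left(-44 + 44\right)^{2} + 38 \left(-44 + 44\right)\right) - 4191 = \left(57 + 0^{2} + 38 \cdot 0\right) - 4191 = \left(57 + 0 + 0\right) - 4191 = 57 - 4191 = -4134$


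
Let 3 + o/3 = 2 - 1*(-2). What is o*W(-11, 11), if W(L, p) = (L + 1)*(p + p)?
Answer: -660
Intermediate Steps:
W(L, p) = 2*p*(1 + L) (W(L, p) = (1 + L)*(2*p) = 2*p*(1 + L))
o = 3 (o = -9 + 3*(2 - 1*(-2)) = -9 + 3*(2 + 2) = -9 + 3*4 = -9 + 12 = 3)
o*W(-11, 11) = 3*(2*11*(1 - 11)) = 3*(2*11*(-10)) = 3*(-220) = -660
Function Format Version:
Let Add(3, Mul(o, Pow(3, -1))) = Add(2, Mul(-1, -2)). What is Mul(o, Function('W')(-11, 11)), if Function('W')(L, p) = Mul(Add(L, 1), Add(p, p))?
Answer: -660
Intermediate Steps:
Function('W')(L, p) = Mul(2, p, Add(1, L)) (Function('W')(L, p) = Mul(Add(1, L), Mul(2, p)) = Mul(2, p, Add(1, L)))
o = 3 (o = Add(-9, Mul(3, Add(2, Mul(-1, -2)))) = Add(-9, Mul(3, Add(2, 2))) = Add(-9, Mul(3, 4)) = Add(-9, 12) = 3)
Mul(o, Function('W')(-11, 11)) = Mul(3, Mul(2, 11, Add(1, -11))) = Mul(3, Mul(2, 11, -10)) = Mul(3, -220) = -660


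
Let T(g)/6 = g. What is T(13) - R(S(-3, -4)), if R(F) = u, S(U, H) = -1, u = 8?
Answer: 70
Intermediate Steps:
R(F) = 8
T(g) = 6*g
T(13) - R(S(-3, -4)) = 6*13 - 1*8 = 78 - 8 = 70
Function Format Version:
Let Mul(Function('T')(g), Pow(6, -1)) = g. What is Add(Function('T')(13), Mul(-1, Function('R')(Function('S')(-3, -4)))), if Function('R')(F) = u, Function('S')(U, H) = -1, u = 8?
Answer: 70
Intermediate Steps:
Function('R')(F) = 8
Function('T')(g) = Mul(6, g)
Add(Function('T')(13), Mul(-1, Function('R')(Function('S')(-3, -4)))) = Add(Mul(6, 13), Mul(-1, 8)) = Add(78, -8) = 70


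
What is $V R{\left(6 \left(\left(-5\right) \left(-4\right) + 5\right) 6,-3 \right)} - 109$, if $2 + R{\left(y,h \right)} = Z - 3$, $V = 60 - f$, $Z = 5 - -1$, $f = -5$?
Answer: $-44$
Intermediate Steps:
$Z = 6$ ($Z = 5 + 1 = 6$)
$V = 65$ ($V = 60 - -5 = 60 + 5 = 65$)
$R{\left(y,h \right)} = 1$ ($R{\left(y,h \right)} = -2 + \left(6 - 3\right) = -2 + 3 = 1$)
$V R{\left(6 \left(\left(-5\right) \left(-4\right) + 5\right) 6,-3 \right)} - 109 = 65 \cdot 1 - 109 = 65 - 109 = -44$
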